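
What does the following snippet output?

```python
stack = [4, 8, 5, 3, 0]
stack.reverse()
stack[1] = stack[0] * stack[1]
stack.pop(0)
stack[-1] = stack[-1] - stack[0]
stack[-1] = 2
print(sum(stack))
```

reverse → [0, 3, 5, 8, 4]
stack[1] = stack[0]*stack[1] = 0*3 = 0 → [0, 0, 5, 8, 4]
pop(0) removes 0 → [0, 5, 8, 4]
stack[-1] = stack[-1]-stack[0] = 4-0 = 4 → [0, 5, 8, 4]
stack[-1] = 2 → [0, 5, 8, 2]
sum = 15

15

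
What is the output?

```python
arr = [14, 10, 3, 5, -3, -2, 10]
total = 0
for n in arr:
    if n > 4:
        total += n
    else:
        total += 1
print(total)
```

42

n=14: >4, total = 0+14 = 14
n=10: >4, total = 14+10 = 24
n=3: not >4, total = 24+1 = 25
n=5: >4, total = 25+5 = 30
n=-3: not >4, total = 30+1 = 31
n=-2: not >4, total = 31+1 = 32
n=10: >4, total = 32+10 = 42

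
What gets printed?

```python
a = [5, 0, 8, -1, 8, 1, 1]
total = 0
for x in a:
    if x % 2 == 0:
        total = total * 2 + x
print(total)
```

x=5: not even
x=0: even, total = 0*2+0 = 0
x=8: even, total = 0*2+8 = 8
x=-1: not even
x=8: even, total = 8*2+8 = 24
x=1: not even
x=1: not even

24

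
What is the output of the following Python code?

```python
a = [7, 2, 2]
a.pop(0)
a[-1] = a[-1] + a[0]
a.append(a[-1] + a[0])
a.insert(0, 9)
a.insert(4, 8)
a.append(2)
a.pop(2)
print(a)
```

pop(0) removes 7 → [2, 2]
a[-1] = a[-1]+a[0] = 2+2 = 4 → [2, 4]
append a[-1]+a[0] = 4+2 = 6 → [2, 4, 6]
insert 9 at 0 → [9, 2, 4, 6]
insert 8 at 4 → [9, 2, 4, 6, 8]
append 2 → [9, 2, 4, 6, 8, 2]
pop(2) removes 4 → [9, 2, 6, 8, 2]

[9, 2, 6, 8, 2]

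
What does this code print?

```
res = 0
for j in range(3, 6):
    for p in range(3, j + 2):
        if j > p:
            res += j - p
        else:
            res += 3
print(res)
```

j=3,p=3: not 3>3, res = 0+3 = 3
j=3,p=4: not 3>4, res = 3+3 = 6
j=4,p=3: 4>3, res = 6+1 = 7
j=4,p=4: not 4>4, res = 7+3 = 10
j=4,p=5: not 4>5, res = 10+3 = 13
j=5,p=3: 5>3, res = 13+2 = 15
j=5,p=4: 5>4, res = 15+1 = 16
j=5,p=5: not 5>5, res = 16+3 = 19
j=5,p=6: not 5>6, res = 19+3 = 22

22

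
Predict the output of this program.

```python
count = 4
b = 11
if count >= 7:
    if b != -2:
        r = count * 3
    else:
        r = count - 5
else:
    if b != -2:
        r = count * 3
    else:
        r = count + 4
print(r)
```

12

count=4, b=11
count >= 7 is False; b != -2 is True
→ r = count * 3 = 12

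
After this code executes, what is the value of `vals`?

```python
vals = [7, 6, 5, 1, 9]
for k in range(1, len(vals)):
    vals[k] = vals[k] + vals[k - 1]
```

k=1: vals[1] = 6+7 = 13 → [7, 13, 5, 1, 9]
k=2: vals[2] = 5+13 = 18 → [7, 13, 18, 1, 9]
k=3: vals[3] = 1+18 = 19 → [7, 13, 18, 19, 9]
k=4: vals[4] = 9+19 = 28 → [7, 13, 18, 19, 28]

[7, 13, 18, 19, 28]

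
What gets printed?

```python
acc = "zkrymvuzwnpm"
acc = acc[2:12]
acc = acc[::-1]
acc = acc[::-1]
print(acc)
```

rymvuzwnpm

slice [2:12] → 'rymvuzwnpm'
reverse → 'mpnwzuvmyr'
reverse → 'rymvuzwnpm'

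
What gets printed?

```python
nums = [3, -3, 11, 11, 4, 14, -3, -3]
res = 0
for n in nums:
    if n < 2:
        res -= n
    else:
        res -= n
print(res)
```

n=3: not <2, res = 0-3 = -3
n=-3: <2, res = (-3)-(-3) = 0
n=11: not <2, res = 0-11 = -11
n=11: not <2, res = (-11)-11 = -22
n=4: not <2, res = (-22)-4 = -26
n=14: not <2, res = (-26)-14 = -40
n=-3: <2, res = (-40)-(-3) = -37
n=-3: <2, res = (-37)-(-3) = -34

-34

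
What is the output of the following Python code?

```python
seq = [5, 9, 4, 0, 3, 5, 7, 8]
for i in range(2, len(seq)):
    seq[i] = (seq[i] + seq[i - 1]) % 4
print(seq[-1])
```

i=2: seq[2] = (4+9)%4 = 1 → [5, 9, 1, 0, 3, 5, 7, 8]
i=3: seq[3] = (0+1)%4 = 1 → [5, 9, 1, 1, 3, 5, 7, 8]
i=4: seq[4] = (3+1)%4 = 0 → [5, 9, 1, 1, 0, 5, 7, 8]
i=5: seq[5] = (5+0)%4 = 1 → [5, 9, 1, 1, 0, 1, 7, 8]
i=6: seq[6] = (7+1)%4 = 0 → [5, 9, 1, 1, 0, 1, 0, 8]
i=7: seq[7] = (8+0)%4 = 0 → [5, 9, 1, 1, 0, 1, 0, 0]

0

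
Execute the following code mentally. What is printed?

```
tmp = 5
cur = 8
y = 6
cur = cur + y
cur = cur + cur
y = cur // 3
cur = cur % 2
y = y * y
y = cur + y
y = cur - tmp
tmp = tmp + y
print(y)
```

cur = 8+6 = 14
cur = 14+14 = 28
y = 28//3 = 9
cur = 28%2 = 0
y = 9*9 = 81
y = 0+81 = 81
y = 0-5 = -5
tmp = 5+(-5) = 0

-5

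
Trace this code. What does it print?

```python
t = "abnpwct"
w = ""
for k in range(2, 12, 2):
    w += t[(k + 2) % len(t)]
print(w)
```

wtbpc

k=2: add t[4]='w' → 'w'
k=4: add t[6]='t' → 'wt'
k=6: add t[1]='b' → 'wtb'
k=8: add t[3]='p' → 'wtbp'
k=10: add t[5]='c' → 'wtbpc'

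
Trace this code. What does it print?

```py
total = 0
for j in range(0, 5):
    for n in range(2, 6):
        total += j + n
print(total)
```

j=0,n=2: total = 0+2 = 2
j=0,n=3: total = 2+3 = 5
j=0,n=4: total = 5+4 = 9
j=0,n=5: total = 9+5 = 14
j=1,n=2: total = 14+3 = 17
j=1,n=3: total = 17+4 = 21
j=1,n=4: total = 21+5 = 26
j=1,n=5: total = 26+6 = 32
j=2,n=2: total = 32+4 = 36
j=2,n=3: total = 36+5 = 41
j=2,n=4: total = 41+6 = 47
j=2,n=5: total = 47+7 = 54
j=3,n=2: total = 54+5 = 59
j=3,n=3: total = 59+6 = 65
j=3,n=4: total = 65+7 = 72
j=3,n=5: total = 72+8 = 80
j=4,n=2: total = 80+6 = 86
j=4,n=3: total = 86+7 = 93
j=4,n=4: total = 93+8 = 101
j=4,n=5: total = 101+9 = 110

110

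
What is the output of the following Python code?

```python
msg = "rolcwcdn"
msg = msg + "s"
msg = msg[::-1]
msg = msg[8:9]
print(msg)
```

+ 's' → 'rolcwcdns'
reverse → 'sndcwclor'
slice [8:9] → 'r'

r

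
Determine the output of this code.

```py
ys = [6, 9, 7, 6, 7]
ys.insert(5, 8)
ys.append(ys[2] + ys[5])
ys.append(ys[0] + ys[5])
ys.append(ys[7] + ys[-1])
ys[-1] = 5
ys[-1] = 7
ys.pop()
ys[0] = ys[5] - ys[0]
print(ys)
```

[2, 9, 7, 6, 7, 8, 15, 14]

insert 8 at 5 → [6, 9, 7, 6, 7, 8]
append ys[2]+ys[5] = 7+8 = 15 → [6, 9, 7, 6, 7, 8, 15]
append ys[0]+ys[5] = 6+8 = 14 → [6, 9, 7, 6, 7, 8, 15, 14]
append ys[7]+ys[-1] = 14+14 = 28 → [6, 9, 7, 6, 7, 8, 15, 14, 28]
ys[-1] = 5 → [6, 9, 7, 6, 7, 8, 15, 14, 5]
ys[-1] = 7 → [6, 9, 7, 6, 7, 8, 15, 14, 7]
pop() removes 7 → [6, 9, 7, 6, 7, 8, 15, 14]
ys[0] = ys[5]-ys[0] = 8-6 = 2 → [2, 9, 7, 6, 7, 8, 15, 14]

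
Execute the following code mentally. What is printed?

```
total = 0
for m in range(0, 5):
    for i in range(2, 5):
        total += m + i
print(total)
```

75

m=0,i=2: total = 0+2 = 2
m=0,i=3: total = 2+3 = 5
m=0,i=4: total = 5+4 = 9
m=1,i=2: total = 9+3 = 12
m=1,i=3: total = 12+4 = 16
m=1,i=4: total = 16+5 = 21
m=2,i=2: total = 21+4 = 25
m=2,i=3: total = 25+5 = 30
m=2,i=4: total = 30+6 = 36
m=3,i=2: total = 36+5 = 41
m=3,i=3: total = 41+6 = 47
m=3,i=4: total = 47+7 = 54
m=4,i=2: total = 54+6 = 60
m=4,i=3: total = 60+7 = 67
m=4,i=4: total = 67+8 = 75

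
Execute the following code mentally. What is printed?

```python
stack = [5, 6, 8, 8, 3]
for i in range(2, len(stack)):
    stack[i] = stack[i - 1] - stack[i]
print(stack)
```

i=2: stack[2] = 6-8 = -2 → [5, 6, -2, 8, 3]
i=3: stack[3] = (-2)-8 = -10 → [5, 6, -2, -10, 3]
i=4: stack[4] = (-10)-3 = -13 → [5, 6, -2, -10, -13]

[5, 6, -2, -10, -13]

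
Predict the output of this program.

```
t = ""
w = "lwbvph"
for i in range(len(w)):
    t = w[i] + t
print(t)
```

i=0: prepend 'l' → 'l'
i=1: prepend 'w' → 'wl'
i=2: prepend 'b' → 'bwl'
i=3: prepend 'v' → 'vbwl'
i=4: prepend 'p' → 'pvbwl'
i=5: prepend 'h' → 'hpvbwl'

hpvbwl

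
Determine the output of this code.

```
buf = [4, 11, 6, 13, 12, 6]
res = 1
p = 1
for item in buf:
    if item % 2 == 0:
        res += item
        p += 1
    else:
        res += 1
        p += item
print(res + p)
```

60

item=4: even, res = 1+4 = 5; p=2
item=11: not even, res = 5+1 = 6; p=13
item=6: even, res = 6+6 = 12; p=14
item=13: not even, res = 12+1 = 13; p=27
item=12: even, res = 13+12 = 25; p=28
item=6: even, res = 25+6 = 31; p=29
res+p = 31+29 = 60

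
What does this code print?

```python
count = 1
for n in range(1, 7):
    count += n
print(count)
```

n=1: count = 1+1 = 2
n=2: count = 2+2 = 4
n=3: count = 4+3 = 7
n=4: count = 7+4 = 11
n=5: count = 11+5 = 16
n=6: count = 16+6 = 22

22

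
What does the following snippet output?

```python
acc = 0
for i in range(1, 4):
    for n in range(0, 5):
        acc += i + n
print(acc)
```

60

i=1,n=0: acc = 0+1 = 1
i=1,n=1: acc = 1+2 = 3
i=1,n=2: acc = 3+3 = 6
i=1,n=3: acc = 6+4 = 10
i=1,n=4: acc = 10+5 = 15
i=2,n=0: acc = 15+2 = 17
i=2,n=1: acc = 17+3 = 20
i=2,n=2: acc = 20+4 = 24
i=2,n=3: acc = 24+5 = 29
i=2,n=4: acc = 29+6 = 35
i=3,n=0: acc = 35+3 = 38
i=3,n=1: acc = 38+4 = 42
i=3,n=2: acc = 42+5 = 47
i=3,n=3: acc = 47+6 = 53
i=3,n=4: acc = 53+7 = 60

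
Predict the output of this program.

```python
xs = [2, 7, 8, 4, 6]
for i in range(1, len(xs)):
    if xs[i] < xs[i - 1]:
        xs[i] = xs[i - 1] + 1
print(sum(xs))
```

36

i=1: 7>=2, unchanged → [2, 7, 8, 4, 6]
i=2: 8>=7, unchanged → [2, 7, 8, 4, 6]
i=3: 4<8, xs[3] = 8+1 = 9 → [2, 7, 8, 9, 6]
i=4: 6<9, xs[4] = 9+1 = 10 → [2, 7, 8, 9, 10]
sum = 36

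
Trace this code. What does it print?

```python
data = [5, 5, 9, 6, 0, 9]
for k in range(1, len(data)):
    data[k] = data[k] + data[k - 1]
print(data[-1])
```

34

k=1: data[1] = 5+5 = 10 → [5, 10, 9, 6, 0, 9]
k=2: data[2] = 9+10 = 19 → [5, 10, 19, 6, 0, 9]
k=3: data[3] = 6+19 = 25 → [5, 10, 19, 25, 0, 9]
k=4: data[4] = 0+25 = 25 → [5, 10, 19, 25, 25, 9]
k=5: data[5] = 9+25 = 34 → [5, 10, 19, 25, 25, 34]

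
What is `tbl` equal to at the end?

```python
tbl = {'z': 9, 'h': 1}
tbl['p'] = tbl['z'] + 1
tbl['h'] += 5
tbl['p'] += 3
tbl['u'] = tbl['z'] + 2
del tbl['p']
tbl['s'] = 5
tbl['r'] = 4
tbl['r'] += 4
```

tbl['p'] = tbl['z']+1 = 10 → {'z': 9, 'h': 1, 'p': 10}
tbl['h'] = 1+5 = 6 → {'z': 9, 'h': 6, 'p': 10}
tbl['p'] = 10+3 = 13 → {'z': 9, 'h': 6, 'p': 13}
tbl['u'] = tbl['z']+2 = 11 → {'z': 9, 'h': 6, 'p': 13, 'u': 11}
del 'p' → {'z': 9, 'h': 6, 'u': 11}
tbl['s'] = 5 → {'z': 9, 'h': 6, 'u': 11, 's': 5}
tbl['r'] = 4 → {'z': 9, 'h': 6, 'u': 11, 's': 5, 'r': 4}
tbl['r'] = 4+4 = 8 → {'z': 9, 'h': 6, 'u': 11, 's': 5, 'r': 8}

{'z': 9, 'h': 6, 'u': 11, 's': 5, 'r': 8}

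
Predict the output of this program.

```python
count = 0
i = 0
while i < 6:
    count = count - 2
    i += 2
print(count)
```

i=0: count = 0-2 = -2
i=2: count = (-2)-2 = -4
i=4: count = (-4)-2 = -6

-6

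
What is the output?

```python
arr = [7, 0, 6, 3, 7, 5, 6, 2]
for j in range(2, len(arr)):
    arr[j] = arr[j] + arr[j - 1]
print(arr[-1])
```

29

j=2: arr[2] = 6+0 = 6 → [7, 0, 6, 3, 7, 5, 6, 2]
j=3: arr[3] = 3+6 = 9 → [7, 0, 6, 9, 7, 5, 6, 2]
j=4: arr[4] = 7+9 = 16 → [7, 0, 6, 9, 16, 5, 6, 2]
j=5: arr[5] = 5+16 = 21 → [7, 0, 6, 9, 16, 21, 6, 2]
j=6: arr[6] = 6+21 = 27 → [7, 0, 6, 9, 16, 21, 27, 2]
j=7: arr[7] = 2+27 = 29 → [7, 0, 6, 9, 16, 21, 27, 29]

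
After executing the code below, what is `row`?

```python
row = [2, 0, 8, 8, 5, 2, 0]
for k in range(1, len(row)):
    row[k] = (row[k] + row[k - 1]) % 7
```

[2, 2, 3, 4, 2, 4, 4]

k=1: row[1] = (0+2)%7 = 2 → [2, 2, 8, 8, 5, 2, 0]
k=2: row[2] = (8+2)%7 = 3 → [2, 2, 3, 8, 5, 2, 0]
k=3: row[3] = (8+3)%7 = 4 → [2, 2, 3, 4, 5, 2, 0]
k=4: row[4] = (5+4)%7 = 2 → [2, 2, 3, 4, 2, 2, 0]
k=5: row[5] = (2+2)%7 = 4 → [2, 2, 3, 4, 2, 4, 0]
k=6: row[6] = (0+4)%7 = 4 → [2, 2, 3, 4, 2, 4, 4]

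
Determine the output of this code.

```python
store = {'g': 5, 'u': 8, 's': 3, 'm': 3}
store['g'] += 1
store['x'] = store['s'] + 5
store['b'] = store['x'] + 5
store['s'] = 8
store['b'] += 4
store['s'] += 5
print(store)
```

{'g': 6, 'u': 8, 's': 13, 'm': 3, 'x': 8, 'b': 17}

store['g'] = 5+1 = 6 → {'g': 6, 'u': 8, 's': 3, 'm': 3}
store['x'] = store['s']+5 = 8 → {'g': 6, 'u': 8, 's': 3, 'm': 3, 'x': 8}
store['b'] = store['x']+5 = 13 → {'g': 6, 'u': 8, 's': 3, 'm': 3, 'x': 8, 'b': 13}
store['s'] = 8 → {'g': 6, 'u': 8, 's': 8, 'm': 3, 'x': 8, 'b': 13}
store['b'] = 13+4 = 17 → {'g': 6, 'u': 8, 's': 8, 'm': 3, 'x': 8, 'b': 17}
store['s'] = 8+5 = 13 → {'g': 6, 'u': 8, 's': 13, 'm': 3, 'x': 8, 'b': 17}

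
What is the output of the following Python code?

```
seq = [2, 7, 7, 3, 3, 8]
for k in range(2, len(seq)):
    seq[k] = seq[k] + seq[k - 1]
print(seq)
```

[2, 7, 14, 17, 20, 28]

k=2: seq[2] = 7+7 = 14 → [2, 7, 14, 3, 3, 8]
k=3: seq[3] = 3+14 = 17 → [2, 7, 14, 17, 3, 8]
k=4: seq[4] = 3+17 = 20 → [2, 7, 14, 17, 20, 8]
k=5: seq[5] = 8+20 = 28 → [2, 7, 14, 17, 20, 28]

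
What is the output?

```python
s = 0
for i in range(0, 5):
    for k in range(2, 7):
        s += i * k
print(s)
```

i=0,k=2: s = 0+0 = 0
i=0,k=3: s = 0+0 = 0
i=0,k=4: s = 0+0 = 0
i=0,k=5: s = 0+0 = 0
i=0,k=6: s = 0+0 = 0
i=1,k=2: s = 0+2 = 2
i=1,k=3: s = 2+3 = 5
i=1,k=4: s = 5+4 = 9
i=1,k=5: s = 9+5 = 14
i=1,k=6: s = 14+6 = 20
i=2,k=2: s = 20+4 = 24
i=2,k=3: s = 24+6 = 30
i=2,k=4: s = 30+8 = 38
i=2,k=5: s = 38+10 = 48
i=2,k=6: s = 48+12 = 60
i=3,k=2: s = 60+6 = 66
i=3,k=3: s = 66+9 = 75
i=3,k=4: s = 75+12 = 87
i=3,k=5: s = 87+15 = 102
i=3,k=6: s = 102+18 = 120
i=4,k=2: s = 120+8 = 128
i=4,k=3: s = 128+12 = 140
i=4,k=4: s = 140+16 = 156
i=4,k=5: s = 156+20 = 176
i=4,k=6: s = 176+24 = 200

200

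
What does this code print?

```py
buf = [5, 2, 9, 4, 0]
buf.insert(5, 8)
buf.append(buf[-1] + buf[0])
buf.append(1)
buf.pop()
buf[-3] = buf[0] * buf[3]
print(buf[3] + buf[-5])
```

13

insert 8 at 5 → [5, 2, 9, 4, 0, 8]
append buf[-1]+buf[0] = 8+5 = 13 → [5, 2, 9, 4, 0, 8, 13]
append 1 → [5, 2, 9, 4, 0, 8, 13, 1]
pop() removes 1 → [5, 2, 9, 4, 0, 8, 13]
buf[-3] = buf[0]*buf[3] = 5*4 = 20 → [5, 2, 9, 4, 20, 8, 13]
buf[3]+buf[-5] = 4+9 = 13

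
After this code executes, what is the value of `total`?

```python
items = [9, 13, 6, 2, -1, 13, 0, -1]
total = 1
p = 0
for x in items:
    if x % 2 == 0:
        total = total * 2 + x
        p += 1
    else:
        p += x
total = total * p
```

1296

x=9: not even; p=9
x=13: not even; p=22
x=6: even, total = 1*2+6 = 8; p=23
x=2: even, total = 8*2+2 = 18; p=24
x=-1: not even; p=23
x=13: not even; p=36
x=0: even, total = 18*2+0 = 36; p=37
x=-1: not even; p=36
total*p = 36*36 = 1296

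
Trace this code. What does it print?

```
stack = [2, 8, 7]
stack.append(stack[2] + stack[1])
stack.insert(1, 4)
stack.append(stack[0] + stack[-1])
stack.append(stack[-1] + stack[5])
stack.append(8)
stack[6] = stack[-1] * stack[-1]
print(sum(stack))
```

125

append stack[2]+stack[1] = 7+8 = 15 → [2, 8, 7, 15]
insert 4 at 1 → [2, 4, 8, 7, 15]
append stack[0]+stack[-1] = 2+15 = 17 → [2, 4, 8, 7, 15, 17]
append stack[-1]+stack[5] = 17+17 = 34 → [2, 4, 8, 7, 15, 17, 34]
append 8 → [2, 4, 8, 7, 15, 17, 34, 8]
stack[6] = stack[-1]*stack[-1] = 8*8 = 64 → [2, 4, 8, 7, 15, 17, 64, 8]
sum = 125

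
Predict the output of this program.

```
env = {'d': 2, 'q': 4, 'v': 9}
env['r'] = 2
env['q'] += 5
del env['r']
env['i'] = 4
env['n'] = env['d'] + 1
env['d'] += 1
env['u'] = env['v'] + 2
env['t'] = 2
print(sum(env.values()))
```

41

env['r'] = 2 → {'d': 2, 'q': 4, 'v': 9, 'r': 2}
env['q'] = 4+5 = 9 → {'d': 2, 'q': 9, 'v': 9, 'r': 2}
del 'r' → {'d': 2, 'q': 9, 'v': 9}
env['i'] = 4 → {'d': 2, 'q': 9, 'v': 9, 'i': 4}
env['n'] = env['d']+1 = 3 → {'d': 2, 'q': 9, 'v': 9, 'i': 4, 'n': 3}
env['d'] = 2+1 = 3 → {'d': 3, 'q': 9, 'v': 9, 'i': 4, 'n': 3}
env['u'] = env['v']+2 = 11 → {'d': 3, 'q': 9, 'v': 9, 'i': 4, 'n': 3, 'u': 11}
env['t'] = 2 → {'d': 3, 'q': 9, 'v': 9, 'i': 4, 'n': 3, 'u': 11, 't': 2}
sum of values = 41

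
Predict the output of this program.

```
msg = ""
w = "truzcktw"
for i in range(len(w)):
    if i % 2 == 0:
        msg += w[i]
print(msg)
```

tuct

i=0: add 't' → 't'
i=1: skip
i=2: add 'u' → 'tu'
i=3: skip
i=4: add 'c' → 'tuc'
i=5: skip
i=6: add 't' → 'tuct'
i=7: skip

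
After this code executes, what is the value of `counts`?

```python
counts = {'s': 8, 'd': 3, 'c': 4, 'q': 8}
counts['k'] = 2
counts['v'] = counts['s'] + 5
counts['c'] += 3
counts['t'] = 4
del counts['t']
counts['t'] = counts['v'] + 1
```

{'s': 8, 'd': 3, 'c': 7, 'q': 8, 'k': 2, 'v': 13, 't': 14}

counts['k'] = 2 → {'s': 8, 'd': 3, 'c': 4, 'q': 8, 'k': 2}
counts['v'] = counts['s']+5 = 13 → {'s': 8, 'd': 3, 'c': 4, 'q': 8, 'k': 2, 'v': 13}
counts['c'] = 4+3 = 7 → {'s': 8, 'd': 3, 'c': 7, 'q': 8, 'k': 2, 'v': 13}
counts['t'] = 4 → {'s': 8, 'd': 3, 'c': 7, 'q': 8, 'k': 2, 'v': 13, 't': 4}
del 't' → {'s': 8, 'd': 3, 'c': 7, 'q': 8, 'k': 2, 'v': 13}
counts['t'] = counts['v']+1 = 14 → {'s': 8, 'd': 3, 'c': 7, 'q': 8, 'k': 2, 'v': 13, 't': 14}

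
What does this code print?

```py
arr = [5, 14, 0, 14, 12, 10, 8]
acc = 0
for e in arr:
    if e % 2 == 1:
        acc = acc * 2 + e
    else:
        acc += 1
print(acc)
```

e=5: odd, acc = 0*2+5 = 5
e=14: not odd, acc = 5+1 = 6
e=0: not odd, acc = 6+1 = 7
e=14: not odd, acc = 7+1 = 8
e=12: not odd, acc = 8+1 = 9
e=10: not odd, acc = 9+1 = 10
e=8: not odd, acc = 10+1 = 11

11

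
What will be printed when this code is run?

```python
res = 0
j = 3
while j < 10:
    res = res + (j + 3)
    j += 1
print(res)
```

j=3: res = 0+6 = 6
j=4: res = 6+7 = 13
j=5: res = 13+8 = 21
j=6: res = 21+9 = 30
j=7: res = 30+10 = 40
j=8: res = 40+11 = 51
j=9: res = 51+12 = 63

63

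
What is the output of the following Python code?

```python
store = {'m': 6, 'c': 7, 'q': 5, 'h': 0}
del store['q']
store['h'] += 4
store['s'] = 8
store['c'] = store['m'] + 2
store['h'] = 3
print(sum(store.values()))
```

del 'q' → {'m': 6, 'c': 7, 'h': 0}
store['h'] = 0+4 = 4 → {'m': 6, 'c': 7, 'h': 4}
store['s'] = 8 → {'m': 6, 'c': 7, 'h': 4, 's': 8}
store['c'] = store['m']+2 = 8 → {'m': 6, 'c': 8, 'h': 4, 's': 8}
store['h'] = 3 → {'m': 6, 'c': 8, 'h': 3, 's': 8}
sum of values = 25

25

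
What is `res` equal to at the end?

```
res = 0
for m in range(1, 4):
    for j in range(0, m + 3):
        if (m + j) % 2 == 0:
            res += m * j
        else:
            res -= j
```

m=1,j=0: odd sum, res = 0-0 = 0
m=1,j=1: even sum, res = 0+1 = 1
m=1,j=2: odd sum, res = 1-2 = -1
m=1,j=3: even sum, res = (-1)+3 = 2
m=2,j=0: even sum, res = 2+0 = 2
m=2,j=1: odd sum, res = 2-1 = 1
m=2,j=2: even sum, res = 1+4 = 5
m=2,j=3: odd sum, res = 5-3 = 2
m=2,j=4: even sum, res = 2+8 = 10
m=3,j=0: odd sum, res = 10-0 = 10
m=3,j=1: even sum, res = 10+3 = 13
m=3,j=2: odd sum, res = 13-2 = 11
m=3,j=3: even sum, res = 11+9 = 20
m=3,j=4: odd sum, res = 20-4 = 16
m=3,j=5: even sum, res = 16+15 = 31

31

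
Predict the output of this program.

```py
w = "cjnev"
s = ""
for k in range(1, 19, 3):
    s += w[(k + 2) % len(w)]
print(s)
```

ejvnce

k=1: add w[3]='e' → 'e'
k=4: add w[1]='j' → 'ej'
k=7: add w[4]='v' → 'ejv'
k=10: add w[2]='n' → 'ejvn'
k=13: add w[0]='c' → 'ejvnc'
k=16: add w[3]='e' → 'ejvnce'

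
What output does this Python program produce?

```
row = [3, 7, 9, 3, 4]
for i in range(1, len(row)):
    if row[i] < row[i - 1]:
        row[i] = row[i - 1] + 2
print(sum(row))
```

i=1: 7>=3, unchanged → [3, 7, 9, 3, 4]
i=2: 9>=7, unchanged → [3, 7, 9, 3, 4]
i=3: 3<9, row[3] = 9+2 = 11 → [3, 7, 9, 11, 4]
i=4: 4<11, row[4] = 11+2 = 13 → [3, 7, 9, 11, 13]
sum = 43

43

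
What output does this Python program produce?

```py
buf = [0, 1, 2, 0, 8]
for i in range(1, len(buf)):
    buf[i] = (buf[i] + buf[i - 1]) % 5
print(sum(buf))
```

8

i=1: buf[1] = (1+0)%5 = 1 → [0, 1, 2, 0, 8]
i=2: buf[2] = (2+1)%5 = 3 → [0, 1, 3, 0, 8]
i=3: buf[3] = (0+3)%5 = 3 → [0, 1, 3, 3, 8]
i=4: buf[4] = (8+3)%5 = 1 → [0, 1, 3, 3, 1]
sum = 8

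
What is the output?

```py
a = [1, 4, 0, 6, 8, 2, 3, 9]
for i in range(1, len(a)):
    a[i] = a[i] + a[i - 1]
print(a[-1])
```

i=1: a[1] = 4+1 = 5 → [1, 5, 0, 6, 8, 2, 3, 9]
i=2: a[2] = 0+5 = 5 → [1, 5, 5, 6, 8, 2, 3, 9]
i=3: a[3] = 6+5 = 11 → [1, 5, 5, 11, 8, 2, 3, 9]
i=4: a[4] = 8+11 = 19 → [1, 5, 5, 11, 19, 2, 3, 9]
i=5: a[5] = 2+19 = 21 → [1, 5, 5, 11, 19, 21, 3, 9]
i=6: a[6] = 3+21 = 24 → [1, 5, 5, 11, 19, 21, 24, 9]
i=7: a[7] = 9+24 = 33 → [1, 5, 5, 11, 19, 21, 24, 33]

33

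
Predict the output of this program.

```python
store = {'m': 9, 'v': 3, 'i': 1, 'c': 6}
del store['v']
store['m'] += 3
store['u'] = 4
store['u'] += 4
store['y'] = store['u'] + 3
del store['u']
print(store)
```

{'m': 12, 'i': 1, 'c': 6, 'y': 11}

del 'v' → {'m': 9, 'i': 1, 'c': 6}
store['m'] = 9+3 = 12 → {'m': 12, 'i': 1, 'c': 6}
store['u'] = 4 → {'m': 12, 'i': 1, 'c': 6, 'u': 4}
store['u'] = 4+4 = 8 → {'m': 12, 'i': 1, 'c': 6, 'u': 8}
store['y'] = store['u']+3 = 11 → {'m': 12, 'i': 1, 'c': 6, 'u': 8, 'y': 11}
del 'u' → {'m': 12, 'i': 1, 'c': 6, 'y': 11}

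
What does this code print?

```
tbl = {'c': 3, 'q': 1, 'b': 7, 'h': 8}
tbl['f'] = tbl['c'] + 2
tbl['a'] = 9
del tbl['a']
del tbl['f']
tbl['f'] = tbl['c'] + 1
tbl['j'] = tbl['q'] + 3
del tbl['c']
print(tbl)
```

{'q': 1, 'b': 7, 'h': 8, 'f': 4, 'j': 4}

tbl['f'] = tbl['c']+2 = 5 → {'c': 3, 'q': 1, 'b': 7, 'h': 8, 'f': 5}
tbl['a'] = 9 → {'c': 3, 'q': 1, 'b': 7, 'h': 8, 'f': 5, 'a': 9}
del 'a' → {'c': 3, 'q': 1, 'b': 7, 'h': 8, 'f': 5}
del 'f' → {'c': 3, 'q': 1, 'b': 7, 'h': 8}
tbl['f'] = tbl['c']+1 = 4 → {'c': 3, 'q': 1, 'b': 7, 'h': 8, 'f': 4}
tbl['j'] = tbl['q']+3 = 4 → {'c': 3, 'q': 1, 'b': 7, 'h': 8, 'f': 4, 'j': 4}
del 'c' → {'q': 1, 'b': 7, 'h': 8, 'f': 4, 'j': 4}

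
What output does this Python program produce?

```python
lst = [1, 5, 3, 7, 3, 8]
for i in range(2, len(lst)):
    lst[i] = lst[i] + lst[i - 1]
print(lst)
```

i=2: lst[2] = 3+5 = 8 → [1, 5, 8, 7, 3, 8]
i=3: lst[3] = 7+8 = 15 → [1, 5, 8, 15, 3, 8]
i=4: lst[4] = 3+15 = 18 → [1, 5, 8, 15, 18, 8]
i=5: lst[5] = 8+18 = 26 → [1, 5, 8, 15, 18, 26]

[1, 5, 8, 15, 18, 26]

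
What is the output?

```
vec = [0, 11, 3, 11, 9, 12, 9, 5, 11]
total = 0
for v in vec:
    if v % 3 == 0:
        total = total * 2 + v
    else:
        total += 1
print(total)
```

v=0: %3==0, total = 0*2+0 = 0
v=11: not %3==0, total = 0+1 = 1
v=3: %3==0, total = 1*2+3 = 5
v=11: not %3==0, total = 5+1 = 6
v=9: %3==0, total = 6*2+9 = 21
v=12: %3==0, total = 21*2+12 = 54
v=9: %3==0, total = 54*2+9 = 117
v=5: not %3==0, total = 117+1 = 118
v=11: not %3==0, total = 118+1 = 119

119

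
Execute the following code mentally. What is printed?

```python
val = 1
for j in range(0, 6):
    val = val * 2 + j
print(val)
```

121

j=0: val = 1*2+0 = 2
j=1: val = 2*2+1 = 5
j=2: val = 5*2+2 = 12
j=3: val = 12*2+3 = 27
j=4: val = 27*2+4 = 58
j=5: val = 58*2+5 = 121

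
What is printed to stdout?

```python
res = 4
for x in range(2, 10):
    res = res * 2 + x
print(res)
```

1781

x=2: res = 4*2+2 = 10
x=3: res = 10*2+3 = 23
x=4: res = 23*2+4 = 50
x=5: res = 50*2+5 = 105
x=6: res = 105*2+6 = 216
x=7: res = 216*2+7 = 439
x=8: res = 439*2+8 = 886
x=9: res = 886*2+9 = 1781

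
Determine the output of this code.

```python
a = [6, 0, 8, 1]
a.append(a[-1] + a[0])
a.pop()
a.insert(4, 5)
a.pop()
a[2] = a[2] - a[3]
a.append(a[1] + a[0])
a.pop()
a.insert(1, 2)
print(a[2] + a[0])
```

6

append a[-1]+a[0] = 1+6 = 7 → [6, 0, 8, 1, 7]
pop() removes 7 → [6, 0, 8, 1]
insert 5 at 4 → [6, 0, 8, 1, 5]
pop() removes 5 → [6, 0, 8, 1]
a[2] = a[2]-a[3] = 8-1 = 7 → [6, 0, 7, 1]
append a[1]+a[0] = 0+6 = 6 → [6, 0, 7, 1, 6]
pop() removes 6 → [6, 0, 7, 1]
insert 2 at 1 → [6, 2, 0, 7, 1]
a[2]+a[0] = 0+6 = 6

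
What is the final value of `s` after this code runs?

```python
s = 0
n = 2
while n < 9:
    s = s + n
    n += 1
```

n=2: s = 0+2 = 2
n=3: s = 2+3 = 5
n=4: s = 5+4 = 9
n=5: s = 9+5 = 14
n=6: s = 14+6 = 20
n=7: s = 20+7 = 27
n=8: s = 27+8 = 35

35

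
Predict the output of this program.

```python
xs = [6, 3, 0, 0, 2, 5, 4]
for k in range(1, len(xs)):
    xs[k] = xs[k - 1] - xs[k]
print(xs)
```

k=1: xs[1] = 6-3 = 3 → [6, 3, 0, 0, 2, 5, 4]
k=2: xs[2] = 3-0 = 3 → [6, 3, 3, 0, 2, 5, 4]
k=3: xs[3] = 3-0 = 3 → [6, 3, 3, 3, 2, 5, 4]
k=4: xs[4] = 3-2 = 1 → [6, 3, 3, 3, 1, 5, 4]
k=5: xs[5] = 1-5 = -4 → [6, 3, 3, 3, 1, -4, 4]
k=6: xs[6] = (-4)-4 = -8 → [6, 3, 3, 3, 1, -4, -8]

[6, 3, 3, 3, 1, -4, -8]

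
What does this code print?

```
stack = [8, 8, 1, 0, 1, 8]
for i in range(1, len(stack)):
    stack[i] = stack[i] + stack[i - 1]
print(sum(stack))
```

102

i=1: stack[1] = 8+8 = 16 → [8, 16, 1, 0, 1, 8]
i=2: stack[2] = 1+16 = 17 → [8, 16, 17, 0, 1, 8]
i=3: stack[3] = 0+17 = 17 → [8, 16, 17, 17, 1, 8]
i=4: stack[4] = 1+17 = 18 → [8, 16, 17, 17, 18, 8]
i=5: stack[5] = 8+18 = 26 → [8, 16, 17, 17, 18, 26]
sum = 102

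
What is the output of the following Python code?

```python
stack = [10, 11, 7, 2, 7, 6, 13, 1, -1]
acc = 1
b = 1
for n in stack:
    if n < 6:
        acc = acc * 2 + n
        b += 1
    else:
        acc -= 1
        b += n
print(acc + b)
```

n=10: not <6, acc = 1-1 = 0; b=11
n=11: not <6, acc = 0-1 = -1; b=22
n=7: not <6, acc = (-1)-1 = -2; b=29
n=2: <6, acc = (-2)*2+2 = -2; b=30
n=7: not <6, acc = (-2)-1 = -3; b=37
n=6: not <6, acc = (-3)-1 = -4; b=43
n=13: not <6, acc = (-4)-1 = -5; b=56
n=1: <6, acc = (-5)*2+1 = -9; b=57
n=-1: <6, acc = (-9)*2+(-1) = -19; b=58
acc+b = (-19)+58 = 39

39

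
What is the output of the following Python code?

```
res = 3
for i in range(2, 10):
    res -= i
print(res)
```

-41

i=2: res = 3-2 = 1
i=3: res = 1-3 = -2
i=4: res = (-2)-4 = -6
i=5: res = (-6)-5 = -11
i=6: res = (-11)-6 = -17
i=7: res = (-17)-7 = -24
i=8: res = (-24)-8 = -32
i=9: res = (-32)-9 = -41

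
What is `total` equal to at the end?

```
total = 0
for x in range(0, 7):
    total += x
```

x=0: total = 0+0 = 0
x=1: total = 0+1 = 1
x=2: total = 1+2 = 3
x=3: total = 3+3 = 6
x=4: total = 6+4 = 10
x=5: total = 10+5 = 15
x=6: total = 15+6 = 21

21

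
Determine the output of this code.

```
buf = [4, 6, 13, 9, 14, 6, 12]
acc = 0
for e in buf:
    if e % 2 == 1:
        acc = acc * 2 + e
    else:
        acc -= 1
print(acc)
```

e=4: not odd, acc = 0-1 = -1
e=6: not odd, acc = (-1)-1 = -2
e=13: odd, acc = (-2)*2+13 = 9
e=9: odd, acc = 9*2+9 = 27
e=14: not odd, acc = 27-1 = 26
e=6: not odd, acc = 26-1 = 25
e=12: not odd, acc = 25-1 = 24

24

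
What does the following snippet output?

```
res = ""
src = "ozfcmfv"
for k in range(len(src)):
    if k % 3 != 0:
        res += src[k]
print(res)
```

zfmf

k=0: skip
k=1: add 'z' → 'z'
k=2: add 'f' → 'zf'
k=3: skip
k=4: add 'm' → 'zfm'
k=5: add 'f' → 'zfmf'
k=6: skip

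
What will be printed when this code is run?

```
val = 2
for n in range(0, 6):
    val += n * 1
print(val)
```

n=0: val = 2+0*1 = 2
n=1: val = 2+1*1 = 3
n=2: val = 3+2*1 = 5
n=3: val = 5+3*1 = 8
n=4: val = 8+4*1 = 12
n=5: val = 12+5*1 = 17

17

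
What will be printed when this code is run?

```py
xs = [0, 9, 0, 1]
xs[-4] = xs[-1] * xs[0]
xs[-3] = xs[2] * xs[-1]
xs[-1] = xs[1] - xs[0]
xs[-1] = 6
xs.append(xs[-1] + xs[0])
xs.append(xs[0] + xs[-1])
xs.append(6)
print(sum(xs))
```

xs[-4] = xs[-1]*xs[0] = 1*0 = 0 → [0, 9, 0, 1]
xs[-3] = xs[2]*xs[-1] = 0*1 = 0 → [0, 0, 0, 1]
xs[-1] = xs[1]-xs[0] = 0-0 = 0 → [0, 0, 0, 0]
xs[-1] = 6 → [0, 0, 0, 6]
append xs[-1]+xs[0] = 6+0 = 6 → [0, 0, 0, 6, 6]
append xs[0]+xs[-1] = 0+6 = 6 → [0, 0, 0, 6, 6, 6]
append 6 → [0, 0, 0, 6, 6, 6, 6]
sum = 24

24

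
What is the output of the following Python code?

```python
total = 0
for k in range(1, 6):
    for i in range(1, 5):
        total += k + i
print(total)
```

110

k=1,i=1: total = 0+2 = 2
k=1,i=2: total = 2+3 = 5
k=1,i=3: total = 5+4 = 9
k=1,i=4: total = 9+5 = 14
k=2,i=1: total = 14+3 = 17
k=2,i=2: total = 17+4 = 21
k=2,i=3: total = 21+5 = 26
k=2,i=4: total = 26+6 = 32
k=3,i=1: total = 32+4 = 36
k=3,i=2: total = 36+5 = 41
k=3,i=3: total = 41+6 = 47
k=3,i=4: total = 47+7 = 54
k=4,i=1: total = 54+5 = 59
k=4,i=2: total = 59+6 = 65
k=4,i=3: total = 65+7 = 72
k=4,i=4: total = 72+8 = 80
k=5,i=1: total = 80+6 = 86
k=5,i=2: total = 86+7 = 93
k=5,i=3: total = 93+8 = 101
k=5,i=4: total = 101+9 = 110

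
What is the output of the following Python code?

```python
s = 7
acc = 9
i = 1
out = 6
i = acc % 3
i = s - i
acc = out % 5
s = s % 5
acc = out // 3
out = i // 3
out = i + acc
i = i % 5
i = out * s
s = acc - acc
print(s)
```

0

i = 9%3 = 0
i = 7-0 = 7
acc = 6%5 = 1
s = 7%5 = 2
acc = 6//3 = 2
out = 7//3 = 2
out = 7+2 = 9
i = 7%5 = 2
i = 9*2 = 18
s = 2-2 = 0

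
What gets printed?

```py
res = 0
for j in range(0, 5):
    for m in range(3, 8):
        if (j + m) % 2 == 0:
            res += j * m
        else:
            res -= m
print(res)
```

55

j=0,m=3: odd sum, res = 0-3 = -3
j=0,m=4: even sum, res = (-3)+0 = -3
j=0,m=5: odd sum, res = (-3)-5 = -8
j=0,m=6: even sum, res = (-8)+0 = -8
j=0,m=7: odd sum, res = (-8)-7 = -15
j=1,m=3: even sum, res = (-15)+3 = -12
j=1,m=4: odd sum, res = (-12)-4 = -16
j=1,m=5: even sum, res = (-16)+5 = -11
j=1,m=6: odd sum, res = (-11)-6 = -17
j=1,m=7: even sum, res = (-17)+7 = -10
j=2,m=3: odd sum, res = (-10)-3 = -13
j=2,m=4: even sum, res = (-13)+8 = -5
j=2,m=5: odd sum, res = (-5)-5 = -10
j=2,m=6: even sum, res = (-10)+12 = 2
j=2,m=7: odd sum, res = 2-7 = -5
j=3,m=3: even sum, res = (-5)+9 = 4
j=3,m=4: odd sum, res = 4-4 = 0
j=3,m=5: even sum, res = 0+15 = 15
j=3,m=6: odd sum, res = 15-6 = 9
j=3,m=7: even sum, res = 9+21 = 30
j=4,m=3: odd sum, res = 30-3 = 27
j=4,m=4: even sum, res = 27+16 = 43
j=4,m=5: odd sum, res = 43-5 = 38
j=4,m=6: even sum, res = 38+24 = 62
j=4,m=7: odd sum, res = 62-7 = 55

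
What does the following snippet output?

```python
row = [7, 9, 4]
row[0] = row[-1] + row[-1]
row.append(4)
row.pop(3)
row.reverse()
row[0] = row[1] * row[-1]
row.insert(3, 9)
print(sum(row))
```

row[0] = row[-1]+row[-1] = 4+4 = 8 → [8, 9, 4]
append 4 → [8, 9, 4, 4]
pop(3) removes 4 → [8, 9, 4]
reverse → [4, 9, 8]
row[0] = row[1]*row[-1] = 9*8 = 72 → [72, 9, 8]
insert 9 at 3 → [72, 9, 8, 9]
sum = 98

98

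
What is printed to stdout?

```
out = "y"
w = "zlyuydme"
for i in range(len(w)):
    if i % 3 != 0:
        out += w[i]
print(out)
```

i=0: skip
i=1: add 'l' → 'yl'
i=2: add 'y' → 'yly'
i=3: skip
i=4: add 'y' → 'ylyy'
i=5: add 'd' → 'ylyyd'
i=6: skip
i=7: add 'e' → 'ylyyde'

ylyyde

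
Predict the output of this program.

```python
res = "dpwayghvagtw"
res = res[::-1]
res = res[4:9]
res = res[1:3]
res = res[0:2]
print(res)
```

reverse → 'wtgavhgyawpd'
slice [4:9] → 'vhgya'
slice [1:3] → 'hg'
slice [0:2] → 'hg'

hg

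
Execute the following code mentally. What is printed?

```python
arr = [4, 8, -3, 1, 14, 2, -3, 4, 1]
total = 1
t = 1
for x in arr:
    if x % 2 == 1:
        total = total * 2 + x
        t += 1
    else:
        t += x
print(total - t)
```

x=4: not odd; t=5
x=8: not odd; t=13
x=-3: odd, total = 1*2+(-3) = -1; t=14
x=1: odd, total = (-1)*2+1 = -1; t=15
x=14: not odd; t=29
x=2: not odd; t=31
x=-3: odd, total = (-1)*2+(-3) = -5; t=32
x=4: not odd; t=36
x=1: odd, total = (-5)*2+1 = -9; t=37
total-t = (-9)-37 = -46

-46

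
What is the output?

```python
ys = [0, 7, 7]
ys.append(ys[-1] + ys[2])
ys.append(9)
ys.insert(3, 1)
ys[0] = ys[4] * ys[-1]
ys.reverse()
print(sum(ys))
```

append ys[-1]+ys[2] = 7+7 = 14 → [0, 7, 7, 14]
append 9 → [0, 7, 7, 14, 9]
insert 1 at 3 → [0, 7, 7, 1, 14, 9]
ys[0] = ys[4]*ys[-1] = 14*9 = 126 → [126, 7, 7, 1, 14, 9]
reverse → [9, 14, 1, 7, 7, 126]
sum = 164

164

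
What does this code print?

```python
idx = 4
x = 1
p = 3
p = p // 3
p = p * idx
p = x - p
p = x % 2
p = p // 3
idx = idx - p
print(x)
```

1

p = 3//3 = 1
p = 1*4 = 4
p = 1-4 = -3
p = 1%2 = 1
p = 1//3 = 0
idx = 4-0 = 4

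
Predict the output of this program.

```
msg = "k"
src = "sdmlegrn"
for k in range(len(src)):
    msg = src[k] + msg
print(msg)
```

k=0: prepend 's' → 'sk'
k=1: prepend 'd' → 'dsk'
k=2: prepend 'm' → 'mdsk'
k=3: prepend 'l' → 'lmdsk'
k=4: prepend 'e' → 'elmdsk'
k=5: prepend 'g' → 'gelmdsk'
k=6: prepend 'r' → 'rgelmdsk'
k=7: prepend 'n' → 'nrgelmdsk'

nrgelmdsk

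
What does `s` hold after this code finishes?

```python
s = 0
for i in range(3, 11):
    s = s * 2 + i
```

1012

i=3: s = 0*2+3 = 3
i=4: s = 3*2+4 = 10
i=5: s = 10*2+5 = 25
i=6: s = 25*2+6 = 56
i=7: s = 56*2+7 = 119
i=8: s = 119*2+8 = 246
i=9: s = 246*2+9 = 501
i=10: s = 501*2+10 = 1012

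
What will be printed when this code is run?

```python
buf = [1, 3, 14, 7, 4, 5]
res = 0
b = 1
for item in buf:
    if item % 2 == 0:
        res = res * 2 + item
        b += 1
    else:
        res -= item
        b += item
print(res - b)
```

item=1: not even, res = 0-1 = -1; b=2
item=3: not even, res = (-1)-3 = -4; b=5
item=14: even, res = (-4)*2+14 = 6; b=6
item=7: not even, res = 6-7 = -1; b=13
item=4: even, res = (-1)*2+4 = 2; b=14
item=5: not even, res = 2-5 = -3; b=19
res-b = (-3)-19 = -22

-22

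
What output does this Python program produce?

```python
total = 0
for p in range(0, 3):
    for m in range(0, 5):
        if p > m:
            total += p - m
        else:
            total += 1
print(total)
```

p=0,m=0: not 0>0, total = 0+1 = 1
p=0,m=1: not 0>1, total = 1+1 = 2
p=0,m=2: not 0>2, total = 2+1 = 3
p=0,m=3: not 0>3, total = 3+1 = 4
p=0,m=4: not 0>4, total = 4+1 = 5
p=1,m=0: 1>0, total = 5+1 = 6
p=1,m=1: not 1>1, total = 6+1 = 7
p=1,m=2: not 1>2, total = 7+1 = 8
p=1,m=3: not 1>3, total = 8+1 = 9
p=1,m=4: not 1>4, total = 9+1 = 10
p=2,m=0: 2>0, total = 10+2 = 12
p=2,m=1: 2>1, total = 12+1 = 13
p=2,m=2: not 2>2, total = 13+1 = 14
p=2,m=3: not 2>3, total = 14+1 = 15
p=2,m=4: not 2>4, total = 15+1 = 16

16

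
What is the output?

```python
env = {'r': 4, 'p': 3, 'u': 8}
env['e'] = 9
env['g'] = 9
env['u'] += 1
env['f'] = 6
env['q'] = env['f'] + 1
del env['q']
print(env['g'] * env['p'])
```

env['e'] = 9 → {'r': 4, 'p': 3, 'u': 8, 'e': 9}
env['g'] = 9 → {'r': 4, 'p': 3, 'u': 8, 'e': 9, 'g': 9}
env['u'] = 8+1 = 9 → {'r': 4, 'p': 3, 'u': 9, 'e': 9, 'g': 9}
env['f'] = 6 → {'r': 4, 'p': 3, 'u': 9, 'e': 9, 'g': 9, 'f': 6}
env['q'] = env['f']+1 = 7 → {'r': 4, 'p': 3, 'u': 9, 'e': 9, 'g': 9, 'f': 6, 'q': 7}
del 'q' → {'r': 4, 'p': 3, 'u': 9, 'e': 9, 'g': 9, 'f': 6}
env['g']*env['p'] = 9*3 = 27

27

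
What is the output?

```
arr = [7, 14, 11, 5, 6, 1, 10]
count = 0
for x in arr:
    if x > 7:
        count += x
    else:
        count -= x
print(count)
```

16

x=7: not >7, count = 0-7 = -7
x=14: >7, count = (-7)+14 = 7
x=11: >7, count = 7+11 = 18
x=5: not >7, count = 18-5 = 13
x=6: not >7, count = 13-6 = 7
x=1: not >7, count = 7-1 = 6
x=10: >7, count = 6+10 = 16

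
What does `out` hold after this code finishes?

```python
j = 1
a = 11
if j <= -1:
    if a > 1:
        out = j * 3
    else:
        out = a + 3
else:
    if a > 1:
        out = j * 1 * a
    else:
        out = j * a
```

11

j=1, a=11
j <= -1 is False; a > 1 is True
→ out = j * 1 * a = 11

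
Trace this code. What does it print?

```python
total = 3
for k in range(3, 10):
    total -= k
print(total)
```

k=3: total = 3-3 = 0
k=4: total = 0-4 = -4
k=5: total = (-4)-5 = -9
k=6: total = (-9)-6 = -15
k=7: total = (-15)-7 = -22
k=8: total = (-22)-8 = -30
k=9: total = (-30)-9 = -39

-39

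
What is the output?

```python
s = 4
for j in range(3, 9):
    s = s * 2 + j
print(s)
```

j=3: s = 4*2+3 = 11
j=4: s = 11*2+4 = 26
j=5: s = 26*2+5 = 57
j=6: s = 57*2+6 = 120
j=7: s = 120*2+7 = 247
j=8: s = 247*2+8 = 502

502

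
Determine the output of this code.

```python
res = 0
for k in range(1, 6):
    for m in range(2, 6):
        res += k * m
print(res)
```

210

k=1,m=2: res = 0+2 = 2
k=1,m=3: res = 2+3 = 5
k=1,m=4: res = 5+4 = 9
k=1,m=5: res = 9+5 = 14
k=2,m=2: res = 14+4 = 18
k=2,m=3: res = 18+6 = 24
k=2,m=4: res = 24+8 = 32
k=2,m=5: res = 32+10 = 42
k=3,m=2: res = 42+6 = 48
k=3,m=3: res = 48+9 = 57
k=3,m=4: res = 57+12 = 69
k=3,m=5: res = 69+15 = 84
k=4,m=2: res = 84+8 = 92
k=4,m=3: res = 92+12 = 104
k=4,m=4: res = 104+16 = 120
k=4,m=5: res = 120+20 = 140
k=5,m=2: res = 140+10 = 150
k=5,m=3: res = 150+15 = 165
k=5,m=4: res = 165+20 = 185
k=5,m=5: res = 185+25 = 210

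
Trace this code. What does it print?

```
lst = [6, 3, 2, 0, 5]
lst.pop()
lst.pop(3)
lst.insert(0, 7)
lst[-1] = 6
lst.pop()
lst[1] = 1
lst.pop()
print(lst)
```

pop() removes 5 → [6, 3, 2, 0]
pop(3) removes 0 → [6, 3, 2]
insert 7 at 0 → [7, 6, 3, 2]
lst[-1] = 6 → [7, 6, 3, 6]
pop() removes 6 → [7, 6, 3]
lst[1] = 1 → [7, 1, 3]
pop() removes 3 → [7, 1]

[7, 1]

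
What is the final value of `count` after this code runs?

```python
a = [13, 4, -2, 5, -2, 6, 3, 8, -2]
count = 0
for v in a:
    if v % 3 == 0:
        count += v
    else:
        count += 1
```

v=13: not %3==0, count = 0+1 = 1
v=4: not %3==0, count = 1+1 = 2
v=-2: not %3==0, count = 2+1 = 3
v=5: not %3==0, count = 3+1 = 4
v=-2: not %3==0, count = 4+1 = 5
v=6: %3==0, count = 5+6 = 11
v=3: %3==0, count = 11+3 = 14
v=8: not %3==0, count = 14+1 = 15
v=-2: not %3==0, count = 15+1 = 16

16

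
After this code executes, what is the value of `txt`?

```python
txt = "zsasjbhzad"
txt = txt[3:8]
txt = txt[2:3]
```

slice [3:8] → 'sjbhz'
slice [2:3] → 'b'

'b'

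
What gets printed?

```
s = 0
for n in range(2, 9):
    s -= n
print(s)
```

-35

n=2: s = 0-2 = -2
n=3: s = (-2)-3 = -5
n=4: s = (-5)-4 = -9
n=5: s = (-9)-5 = -14
n=6: s = (-14)-6 = -20
n=7: s = (-20)-7 = -27
n=8: s = (-27)-8 = -35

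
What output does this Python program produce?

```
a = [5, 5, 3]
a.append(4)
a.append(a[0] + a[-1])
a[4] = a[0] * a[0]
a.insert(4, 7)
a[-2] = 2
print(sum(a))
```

44

append 4 → [5, 5, 3, 4]
append a[0]+a[-1] = 5+4 = 9 → [5, 5, 3, 4, 9]
a[4] = a[0]*a[0] = 5*5 = 25 → [5, 5, 3, 4, 25]
insert 7 at 4 → [5, 5, 3, 4, 7, 25]
a[-2] = 2 → [5, 5, 3, 4, 2, 25]
sum = 44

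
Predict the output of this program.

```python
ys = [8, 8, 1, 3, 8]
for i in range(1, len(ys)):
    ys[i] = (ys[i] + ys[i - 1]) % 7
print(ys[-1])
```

i=1: ys[1] = (8+8)%7 = 2 → [8, 2, 1, 3, 8]
i=2: ys[2] = (1+2)%7 = 3 → [8, 2, 3, 3, 8]
i=3: ys[3] = (3+3)%7 = 6 → [8, 2, 3, 6, 8]
i=4: ys[4] = (8+6)%7 = 0 → [8, 2, 3, 6, 0]

0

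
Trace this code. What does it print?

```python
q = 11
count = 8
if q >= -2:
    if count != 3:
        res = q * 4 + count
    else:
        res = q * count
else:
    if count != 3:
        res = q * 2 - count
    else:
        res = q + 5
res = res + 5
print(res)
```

57

q=11, count=8
q >= -2 is True; count != 3 is True
→ res = q * 4 + count = 52
res = 52+5 = 57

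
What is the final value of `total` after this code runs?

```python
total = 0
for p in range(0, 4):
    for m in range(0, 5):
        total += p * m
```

p=0,m=0: total = 0+0 = 0
p=0,m=1: total = 0+0 = 0
p=0,m=2: total = 0+0 = 0
p=0,m=3: total = 0+0 = 0
p=0,m=4: total = 0+0 = 0
p=1,m=0: total = 0+0 = 0
p=1,m=1: total = 0+1 = 1
p=1,m=2: total = 1+2 = 3
p=1,m=3: total = 3+3 = 6
p=1,m=4: total = 6+4 = 10
p=2,m=0: total = 10+0 = 10
p=2,m=1: total = 10+2 = 12
p=2,m=2: total = 12+4 = 16
p=2,m=3: total = 16+6 = 22
p=2,m=4: total = 22+8 = 30
p=3,m=0: total = 30+0 = 30
p=3,m=1: total = 30+3 = 33
p=3,m=2: total = 33+6 = 39
p=3,m=3: total = 39+9 = 48
p=3,m=4: total = 48+12 = 60

60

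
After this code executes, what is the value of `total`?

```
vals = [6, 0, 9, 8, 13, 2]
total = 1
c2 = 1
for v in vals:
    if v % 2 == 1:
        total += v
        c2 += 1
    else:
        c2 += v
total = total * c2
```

437

v=6: not odd; c2=7
v=0: not odd; c2=7
v=9: odd, total = 1+9 = 10; c2=8
v=8: not odd; c2=16
v=13: odd, total = 10+13 = 23; c2=17
v=2: not odd; c2=19
total*c2 = 23*19 = 437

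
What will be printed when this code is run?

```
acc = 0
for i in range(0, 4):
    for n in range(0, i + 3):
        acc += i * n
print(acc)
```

71

i=0,n=0: acc = 0+0 = 0
i=0,n=1: acc = 0+0 = 0
i=0,n=2: acc = 0+0 = 0
i=1,n=0: acc = 0+0 = 0
i=1,n=1: acc = 0+1 = 1
i=1,n=2: acc = 1+2 = 3
i=1,n=3: acc = 3+3 = 6
i=2,n=0: acc = 6+0 = 6
i=2,n=1: acc = 6+2 = 8
i=2,n=2: acc = 8+4 = 12
i=2,n=3: acc = 12+6 = 18
i=2,n=4: acc = 18+8 = 26
i=3,n=0: acc = 26+0 = 26
i=3,n=1: acc = 26+3 = 29
i=3,n=2: acc = 29+6 = 35
i=3,n=3: acc = 35+9 = 44
i=3,n=4: acc = 44+12 = 56
i=3,n=5: acc = 56+15 = 71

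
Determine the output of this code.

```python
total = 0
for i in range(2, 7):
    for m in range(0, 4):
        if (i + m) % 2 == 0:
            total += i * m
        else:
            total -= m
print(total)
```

i=2,m=0: even sum, total = 0+0 = 0
i=2,m=1: odd sum, total = 0-1 = -1
i=2,m=2: even sum, total = (-1)+4 = 3
i=2,m=3: odd sum, total = 3-3 = 0
i=3,m=0: odd sum, total = 0-0 = 0
i=3,m=1: even sum, total = 0+3 = 3
i=3,m=2: odd sum, total = 3-2 = 1
i=3,m=3: even sum, total = 1+9 = 10
i=4,m=0: even sum, total = 10+0 = 10
i=4,m=1: odd sum, total = 10-1 = 9
i=4,m=2: even sum, total = 9+8 = 17
i=4,m=3: odd sum, total = 17-3 = 14
i=5,m=0: odd sum, total = 14-0 = 14
i=5,m=1: even sum, total = 14+5 = 19
i=5,m=2: odd sum, total = 19-2 = 17
i=5,m=3: even sum, total = 17+15 = 32
i=6,m=0: even sum, total = 32+0 = 32
i=6,m=1: odd sum, total = 32-1 = 31
i=6,m=2: even sum, total = 31+12 = 43
i=6,m=3: odd sum, total = 43-3 = 40

40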